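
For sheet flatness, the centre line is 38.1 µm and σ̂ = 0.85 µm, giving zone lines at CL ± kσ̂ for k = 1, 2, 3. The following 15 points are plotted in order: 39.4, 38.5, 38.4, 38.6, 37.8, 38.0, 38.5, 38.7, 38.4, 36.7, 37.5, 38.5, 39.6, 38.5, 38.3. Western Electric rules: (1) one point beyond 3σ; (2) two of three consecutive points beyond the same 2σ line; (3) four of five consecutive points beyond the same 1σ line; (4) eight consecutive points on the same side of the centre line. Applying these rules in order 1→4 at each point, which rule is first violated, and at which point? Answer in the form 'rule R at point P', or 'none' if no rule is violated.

none

Zone of each point (C = within 1σ̂, B = 1σ̂–2σ̂, A = 2σ̂–3σ̂, * = beyond 3σ̂; sign = side of CL): 1:+B, 2:+C, 3:+C, 4:+C, 5:-C, 6:-C, 7:+C, 8:+C, 9:+C, 10:-B, 11:-C, 12:+C, 13:+B, 14:+C, 15:+C
No rule fires across all 15 points.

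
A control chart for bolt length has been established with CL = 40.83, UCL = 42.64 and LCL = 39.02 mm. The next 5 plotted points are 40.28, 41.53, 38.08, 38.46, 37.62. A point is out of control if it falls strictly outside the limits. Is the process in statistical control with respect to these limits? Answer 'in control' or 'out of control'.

out of control

Compare each point to [39.02, 42.64]: sample 3 = 38.08 < LCL; sample 4 = 38.46 < LCL; sample 5 = 37.62 < LCL.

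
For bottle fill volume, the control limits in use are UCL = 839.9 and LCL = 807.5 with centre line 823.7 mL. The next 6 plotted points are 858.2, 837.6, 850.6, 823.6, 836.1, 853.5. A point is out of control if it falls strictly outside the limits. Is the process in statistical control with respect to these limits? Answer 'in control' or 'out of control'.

Compare each point to [807.5, 839.9]: sample 1 = 858.2 > UCL; sample 3 = 850.6 > UCL; sample 6 = 853.5 > UCL.

out of control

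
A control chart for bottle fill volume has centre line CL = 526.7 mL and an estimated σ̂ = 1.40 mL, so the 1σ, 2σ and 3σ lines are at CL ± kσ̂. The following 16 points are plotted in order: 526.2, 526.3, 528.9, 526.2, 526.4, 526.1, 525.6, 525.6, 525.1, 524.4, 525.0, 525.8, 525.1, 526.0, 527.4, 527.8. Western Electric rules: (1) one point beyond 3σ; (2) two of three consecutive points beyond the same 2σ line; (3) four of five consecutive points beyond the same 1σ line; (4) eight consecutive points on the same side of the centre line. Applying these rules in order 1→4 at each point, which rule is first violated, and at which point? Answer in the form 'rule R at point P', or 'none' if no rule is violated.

Zone of each point (C = within 1σ̂, B = 1σ̂–2σ̂, A = 2σ̂–3σ̂, * = beyond 3σ̂; sign = side of CL): 1:-C, 2:-C, 3:+B, 4:-C, 5:-C, 6:-C, 7:-C, 8:-C, 9:-B, 10:-B, 11:-B, 12:-C, 13:-B, 14:-C, 15:+C, 16:+C
Rule 4 (eight consecutive points on the same side of the centre line) is satisfied at point 11.

rule 4 at point 11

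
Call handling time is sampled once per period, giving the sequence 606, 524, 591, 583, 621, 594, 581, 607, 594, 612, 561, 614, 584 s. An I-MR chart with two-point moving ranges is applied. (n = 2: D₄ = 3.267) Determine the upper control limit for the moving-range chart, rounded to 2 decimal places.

Moving ranges: 82, 67, 8, 38, 27, 13, 26, 13, 18, 51, 53, 30; M̄R̄ = 426.0000 / 12 = 35.5000
UCL_MR = D₄·M̄R̄ = 3.267 × 35.5000 = 115.9785

115.98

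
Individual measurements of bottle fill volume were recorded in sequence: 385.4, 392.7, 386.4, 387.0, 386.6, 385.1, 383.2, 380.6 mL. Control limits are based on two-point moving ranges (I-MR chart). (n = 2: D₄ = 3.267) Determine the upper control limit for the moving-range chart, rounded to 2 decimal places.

9.61

Moving ranges: 7.3, 6.3, 0.6, 0.4, 1.5, 1.9, 2.6; M̄R̄ = 20.6000 / 7 = 2.9429
UCL_MR = D₄·M̄R̄ = 3.267 × 2.9429 = 9.6143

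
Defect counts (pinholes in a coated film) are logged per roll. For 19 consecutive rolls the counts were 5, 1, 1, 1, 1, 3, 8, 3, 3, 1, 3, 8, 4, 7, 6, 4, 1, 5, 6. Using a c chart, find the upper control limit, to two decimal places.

c̄ = (5 + 1 + 1 + 1 + 1 + 3 + 8 + 3 + 3 + 1 + 3 + 8 + 4 + 7 + 6 + 4 + 1 + 5 + 6) / 19 = 71 / 19 = 3.7368
UCL = c̄ + 3√c̄ = 3.7368 + 3 × √3.7368 = 3.7368 + 3 × 1.9331 = 9.5361

9.54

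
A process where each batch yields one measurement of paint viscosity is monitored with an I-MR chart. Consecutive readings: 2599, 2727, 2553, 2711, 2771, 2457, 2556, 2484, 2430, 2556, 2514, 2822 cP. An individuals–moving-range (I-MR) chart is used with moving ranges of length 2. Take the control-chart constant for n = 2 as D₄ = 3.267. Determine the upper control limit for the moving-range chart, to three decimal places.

Moving ranges: 128, 174, 158, 60, 314, 99, 72, 54, 126, 42, 308; M̄R̄ = 1535.0000 / 11 = 139.5455
UCL_MR = D₄·M̄R̄ = 3.267 × 139.5455 = 455.8950

455.895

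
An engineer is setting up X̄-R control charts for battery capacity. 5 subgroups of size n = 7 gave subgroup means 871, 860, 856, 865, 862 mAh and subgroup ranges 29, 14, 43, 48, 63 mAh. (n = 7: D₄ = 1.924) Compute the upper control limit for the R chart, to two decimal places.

75.81

R̄ = (29 + 14 + 43 + 48 + 63) / 5 = 197.0000 / 5 = 39.4000
UCL_R = D₄·R̄ = 1.924 × 39.4000 = 75.8056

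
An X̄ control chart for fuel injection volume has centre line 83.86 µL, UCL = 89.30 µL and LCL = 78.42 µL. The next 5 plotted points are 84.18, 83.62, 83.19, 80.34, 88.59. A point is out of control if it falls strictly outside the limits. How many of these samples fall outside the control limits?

0

All 5 points lie within [78.42, 89.30].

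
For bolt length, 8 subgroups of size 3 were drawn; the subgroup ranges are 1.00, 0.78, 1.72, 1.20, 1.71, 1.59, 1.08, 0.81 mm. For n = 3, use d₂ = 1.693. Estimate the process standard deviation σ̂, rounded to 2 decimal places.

0.73

R̄ = (1.00 + 0.78 + 1.72 + 1.20 + 1.71 + 1.59 + 1.08 + 0.81) / 8 = 1.2363
σ̂ = R̄ / d₂ = 1.2363 / 1.693 = 0.7302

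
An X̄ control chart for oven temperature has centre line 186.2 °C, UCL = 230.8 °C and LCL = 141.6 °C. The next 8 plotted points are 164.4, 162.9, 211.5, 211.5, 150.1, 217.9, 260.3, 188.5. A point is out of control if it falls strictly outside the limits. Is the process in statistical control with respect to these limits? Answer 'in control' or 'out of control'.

Compare each point to [141.6, 230.8]: sample 7 = 260.3 > UCL.

out of control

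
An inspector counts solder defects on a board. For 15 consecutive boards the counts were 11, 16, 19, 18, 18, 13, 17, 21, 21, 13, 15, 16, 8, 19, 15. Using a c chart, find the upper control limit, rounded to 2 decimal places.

28.00

c̄ = (11 + 16 + 19 + 18 + 18 + 13 + 17 + 21 + 21 + 13 + 15 + 16 + 8 + 19 + 15) / 15 = 240 / 15 = 16.0000
UCL = c̄ + 3√c̄ = 16.0000 + 3 × √16.0000 = 16.0000 + 3 × 4.0000 = 28.0000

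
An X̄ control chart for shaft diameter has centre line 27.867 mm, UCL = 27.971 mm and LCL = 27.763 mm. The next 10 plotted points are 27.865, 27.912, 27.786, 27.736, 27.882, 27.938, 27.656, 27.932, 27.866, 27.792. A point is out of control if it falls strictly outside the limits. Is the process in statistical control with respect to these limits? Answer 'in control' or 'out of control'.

Compare each point to [27.763, 27.971]: sample 4 = 27.736 < LCL; sample 7 = 27.656 < LCL.

out of control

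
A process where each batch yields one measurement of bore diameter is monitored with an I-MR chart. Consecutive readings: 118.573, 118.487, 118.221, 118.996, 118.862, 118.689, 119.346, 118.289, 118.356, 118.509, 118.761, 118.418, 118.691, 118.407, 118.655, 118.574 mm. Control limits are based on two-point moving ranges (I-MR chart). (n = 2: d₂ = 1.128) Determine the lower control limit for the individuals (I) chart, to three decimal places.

117.755

X̄ = (118.573 + 118.487 + 118.221 + 118.996 + 118.862 + 118.689 + 119.346 + 118.289 + 118.356 + 118.509 + 118.761 + 118.418 + 118.691 + 118.407 + 118.655 + 118.574) / 16 = 118.6146
Moving ranges: 0.086, 0.266, 0.775, 0.134, 0.173, 0.657, 1.057, 0.067, 0.153, 0.252, 0.343, 0.273, 0.284, 0.248, 0.081; M̄R̄ = 4.8490 / 15 = 0.3233
LCL = X̄ − 3·M̄R̄/d₂ = 118.6146 − 3 × 0.3233 / 1.128 = 117.7549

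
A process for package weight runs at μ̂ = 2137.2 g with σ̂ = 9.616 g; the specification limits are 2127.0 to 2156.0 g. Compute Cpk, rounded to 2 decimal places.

0.35

Cpu = (USL − μ̂) / (3σ̂) = (2156.0 − 2137.2) / (3 × 9.616) = 0.6517; Cpl = (μ̂ − LSL) / (3σ̂) = (2137.2 − 2127.0) / (3 × 9.616) = 0.3536; Cpk = min(Cpu, Cpl) = 0.3536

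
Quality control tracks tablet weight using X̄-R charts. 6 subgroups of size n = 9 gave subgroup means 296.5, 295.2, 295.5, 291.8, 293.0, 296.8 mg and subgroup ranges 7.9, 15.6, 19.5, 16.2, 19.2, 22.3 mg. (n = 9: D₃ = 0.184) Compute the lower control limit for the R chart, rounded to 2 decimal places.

3.09

R̄ = (7.9 + 15.6 + 19.5 + 16.2 + 19.2 + 22.3) / 6 = 100.7000 / 6 = 16.7833
LCL_R = D₃·R̄ = 0.184 × 16.7833 = 3.0881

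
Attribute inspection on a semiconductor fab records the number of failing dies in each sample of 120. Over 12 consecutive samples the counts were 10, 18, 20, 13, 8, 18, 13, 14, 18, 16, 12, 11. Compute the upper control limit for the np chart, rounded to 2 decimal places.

p̄ = Σdᵢ / (k·n) = 171 / (12 × 120) = 0.11875
UCL = np̄ + 3·√(np̄(1−p̄)) = 14.2500 + 3 × √(14.2500×0.88125) = 14.2500 + 3 × 3.5437 = 24.8811

24.88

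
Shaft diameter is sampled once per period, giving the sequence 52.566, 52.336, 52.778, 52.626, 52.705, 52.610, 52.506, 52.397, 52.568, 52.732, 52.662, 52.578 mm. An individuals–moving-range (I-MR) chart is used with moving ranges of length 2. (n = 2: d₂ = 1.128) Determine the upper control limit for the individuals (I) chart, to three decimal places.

X̄ = (52.566 + 52.336 + 52.778 + 52.626 + 52.705 + 52.610 + 52.506 + 52.397 + 52.568 + 52.732 + 52.662 + 52.578) / 12 = 52.5887
Moving ranges: 0.230, 0.442, 0.152, 0.079, 0.095, 0.104, 0.109, 0.171, 0.164, 0.070, 0.084; M̄R̄ = 1.7000 / 11 = 0.1545
UCL = X̄ + 3·M̄R̄/d₂ = 52.5887 + 3 × 0.1545 / 1.128 = 52.9997

53.000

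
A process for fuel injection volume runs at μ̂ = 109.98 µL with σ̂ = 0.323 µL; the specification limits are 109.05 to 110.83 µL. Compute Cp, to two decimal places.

Cp = (USL − LSL) / (6σ̂) = (110.83 − 109.05) / (6 × 0.323) = 1.7800 / 1.9380 = 0.9185

0.92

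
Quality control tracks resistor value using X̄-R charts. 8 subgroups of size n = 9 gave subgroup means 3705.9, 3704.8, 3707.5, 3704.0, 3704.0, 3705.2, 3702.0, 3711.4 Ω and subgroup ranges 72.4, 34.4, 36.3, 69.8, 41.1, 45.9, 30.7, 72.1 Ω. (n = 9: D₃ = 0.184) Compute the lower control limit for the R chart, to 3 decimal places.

R̄ = (72.4 + 34.4 + 36.3 + 69.8 + 41.1 + 45.9 + 30.7 + 72.1) / 8 = 402.7000 / 8 = 50.3375
LCL_R = D₃·R̄ = 0.184 × 50.3375 = 9.2621

9.262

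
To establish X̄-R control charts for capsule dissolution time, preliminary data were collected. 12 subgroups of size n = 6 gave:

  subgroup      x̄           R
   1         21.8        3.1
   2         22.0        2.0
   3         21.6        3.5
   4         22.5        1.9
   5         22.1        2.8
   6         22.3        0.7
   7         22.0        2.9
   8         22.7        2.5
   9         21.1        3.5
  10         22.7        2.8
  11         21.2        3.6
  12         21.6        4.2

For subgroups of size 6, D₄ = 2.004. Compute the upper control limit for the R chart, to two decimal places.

5.59

R̄ = (3.1 + 2.0 + 3.5 + 1.9 + 2.8 + 0.7 + 2.9 + 2.5 + 3.5 + 2.8 + 3.6 + 4.2) / 12 = 33.5000 / 12 = 2.7917
UCL_R = D₄·R̄ = 2.004 × 2.7917 = 5.5945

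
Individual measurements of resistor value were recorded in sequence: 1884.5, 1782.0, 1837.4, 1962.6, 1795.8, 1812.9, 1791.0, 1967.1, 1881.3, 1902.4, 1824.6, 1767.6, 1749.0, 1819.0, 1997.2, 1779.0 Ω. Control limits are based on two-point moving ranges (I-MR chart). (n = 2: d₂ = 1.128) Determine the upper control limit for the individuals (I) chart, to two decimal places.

2093.84

X̄ = (1884.5 + 1782.0 + 1837.4 + 1962.6 + 1795.8 + 1812.9 + 1791.0 + 1967.1 + 1881.3 + 1902.4 + 1824.6 + 1767.6 + 1749.0 + 1819.0 + 1997.2 + 1779.0) / 16 = 1847.0875
Moving ranges: 102.5, 55.4, 125.2, 166.8, 17.1, 21.9, 176.1, 85.8, 21.1, 77.8, 57.0, 18.6, 70.0, 178.2, 218.2; M̄R̄ = 1391.7000 / 15 = 92.7800
UCL = X̄ + 3·M̄R̄/d₂ = 1847.0875 + 3 × 92.7800 / 1.128 = 2093.8428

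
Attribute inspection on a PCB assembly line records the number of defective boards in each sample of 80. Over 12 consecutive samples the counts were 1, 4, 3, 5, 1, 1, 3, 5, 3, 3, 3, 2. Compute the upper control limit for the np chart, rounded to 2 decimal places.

7.79

p̄ = Σdᵢ / (k·n) = 34 / (12 × 80) = 0.03542
UCL = np̄ + 3·√(np̄(1−p̄)) = 2.8333 + 3 × √(2.8333×0.96458) = 2.8333 + 3 × 1.6532 = 7.7929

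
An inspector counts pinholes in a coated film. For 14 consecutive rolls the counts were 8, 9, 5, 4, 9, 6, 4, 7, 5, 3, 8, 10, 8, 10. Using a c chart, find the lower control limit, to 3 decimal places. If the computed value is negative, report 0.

c̄ = (8 + 9 + 5 + 4 + 9 + 6 + 4 + 7 + 5 + 3 + 8 + 10 + 8 + 10) / 14 = 96 / 14 = 6.8571
LCL = c̄ − 3√c̄ = 6.8571 − 3 × 2.6186 = -0.9987 → 0 (cannot be negative)

0.000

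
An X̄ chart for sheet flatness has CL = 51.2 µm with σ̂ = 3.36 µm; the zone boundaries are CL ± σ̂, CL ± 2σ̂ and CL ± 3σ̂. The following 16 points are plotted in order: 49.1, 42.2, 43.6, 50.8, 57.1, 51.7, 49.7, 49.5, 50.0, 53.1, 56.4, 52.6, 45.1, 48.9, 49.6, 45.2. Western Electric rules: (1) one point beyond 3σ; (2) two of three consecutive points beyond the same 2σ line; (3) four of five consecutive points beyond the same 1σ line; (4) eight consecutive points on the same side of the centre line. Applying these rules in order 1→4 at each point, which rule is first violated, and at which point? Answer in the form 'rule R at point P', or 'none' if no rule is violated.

Zone of each point (C = within 1σ̂, B = 1σ̂–2σ̂, A = 2σ̂–3σ̂, * = beyond 3σ̂; sign = side of CL): 1:-C, 2:-A, 3:-A, 4:-C, 5:+B, 6:+C, 7:-C, 8:-C, 9:-C, 10:+C, 11:+B, 12:+C, 13:-B, 14:-C, 15:-C, 16:-B
Rule 2 (two of three consecutive points beyond the same 2σ limit) is satisfied at point 3.

rule 2 at point 3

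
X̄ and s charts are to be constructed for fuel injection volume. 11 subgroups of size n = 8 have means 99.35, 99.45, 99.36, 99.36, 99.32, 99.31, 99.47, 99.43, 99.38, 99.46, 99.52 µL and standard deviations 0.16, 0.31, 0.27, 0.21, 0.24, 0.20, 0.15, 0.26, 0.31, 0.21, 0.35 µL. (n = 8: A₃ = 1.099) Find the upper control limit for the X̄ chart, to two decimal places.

X̄̄ = (99.35 + 99.45 + 99.36 + 99.36 + 99.32 + 99.31 + 99.47 + 99.43 + 99.38 + 99.46 + 99.52) / 11 = 99.4009
s̄ = (0.16 + 0.31 + 0.27 + 0.21 + 0.24 + 0.20 + 0.15 + 0.26 + 0.31 + 0.21 + 0.35) / 11 = 0.2427
UCL = X̄̄ + A₃·s̄ = 99.4009 + 1.099 × 0.2427 = 99.6677

99.67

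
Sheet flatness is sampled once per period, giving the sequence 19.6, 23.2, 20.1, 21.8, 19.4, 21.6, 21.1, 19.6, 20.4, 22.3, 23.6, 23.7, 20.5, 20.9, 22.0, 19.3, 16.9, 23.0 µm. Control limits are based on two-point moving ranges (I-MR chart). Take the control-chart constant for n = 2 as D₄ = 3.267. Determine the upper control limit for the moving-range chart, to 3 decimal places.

6.726

Moving ranges: 3.6, 3.1, 1.7, 2.4, 2.2, 0.5, 1.5, 0.8, 1.9, 1.3, 0.1, 3.2, 0.4, 1.1, 2.7, 2.4, 6.1; M̄R̄ = 35.0000 / 17 = 2.0588
UCL_MR = D₄·M̄R̄ = 3.267 × 2.0588 = 6.7262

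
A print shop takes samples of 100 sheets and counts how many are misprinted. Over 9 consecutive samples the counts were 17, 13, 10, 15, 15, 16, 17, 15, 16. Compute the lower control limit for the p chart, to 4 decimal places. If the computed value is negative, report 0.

0.0421

p̄ = Σdᵢ / (k·n) = 134 / (9 × 100) = 0.14889
LCL = p̄ − 3·√(p̄(1−p̄)/n) = 0.14889 − 3 × 0.03560 = 0.04210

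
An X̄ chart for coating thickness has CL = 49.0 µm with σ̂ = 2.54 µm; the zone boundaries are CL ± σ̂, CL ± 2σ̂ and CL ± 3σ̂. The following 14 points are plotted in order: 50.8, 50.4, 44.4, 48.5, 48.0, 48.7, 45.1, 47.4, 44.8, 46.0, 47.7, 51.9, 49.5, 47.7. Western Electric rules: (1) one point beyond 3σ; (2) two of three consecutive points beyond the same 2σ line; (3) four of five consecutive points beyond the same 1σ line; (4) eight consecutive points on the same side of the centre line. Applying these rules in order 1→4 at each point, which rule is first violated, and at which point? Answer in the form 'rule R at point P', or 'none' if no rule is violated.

Zone of each point (C = within 1σ̂, B = 1σ̂–2σ̂, A = 2σ̂–3σ̂, * = beyond 3σ̂; sign = side of CL): 1:+C, 2:+C, 3:-B, 4:-C, 5:-C, 6:-C, 7:-B, 8:-C, 9:-B, 10:-B, 11:-C, 12:+B, 13:+C, 14:-C
Rule 4 (eight consecutive points on the same side of the centre line) is satisfied at point 10.

rule 4 at point 10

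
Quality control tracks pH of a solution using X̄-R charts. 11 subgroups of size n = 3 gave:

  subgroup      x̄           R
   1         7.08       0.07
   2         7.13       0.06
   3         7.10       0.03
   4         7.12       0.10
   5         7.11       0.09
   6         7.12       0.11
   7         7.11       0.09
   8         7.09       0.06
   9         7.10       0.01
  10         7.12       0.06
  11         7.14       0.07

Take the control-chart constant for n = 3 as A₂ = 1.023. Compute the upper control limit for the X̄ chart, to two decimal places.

X̄̄ = (7.08 + 7.13 + 7.10 + 7.12 + 7.11 + 7.12 + 7.11 + 7.09 + 7.10 + 7.12 + 7.14) / 11 = 78.2200 / 11 = 7.1109
R̄ = (0.07 + 0.06 + 0.03 + 0.10 + 0.09 + 0.11 + 0.09 + 0.06 + 0.01 + 0.06 + 0.07) / 11 = 0.7500 / 11 = 0.0682
UCL = X̄̄ + A₂·R̄ = 7.1109 + 1.023 × 0.0682 = 7.1807

7.18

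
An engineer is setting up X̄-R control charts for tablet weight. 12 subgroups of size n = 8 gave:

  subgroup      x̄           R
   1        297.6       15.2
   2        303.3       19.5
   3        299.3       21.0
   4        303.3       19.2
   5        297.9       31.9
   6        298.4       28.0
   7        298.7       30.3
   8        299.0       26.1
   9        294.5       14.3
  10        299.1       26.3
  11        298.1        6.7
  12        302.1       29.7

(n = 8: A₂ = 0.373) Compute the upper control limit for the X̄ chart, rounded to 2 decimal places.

X̄̄ = (297.6 + 303.3 + 299.3 + 303.3 + 297.9 + 298.4 + 298.7 + 299.0 + 294.5 + 299.1 + 298.1 + 302.1) / 12 = 3591.3000 / 12 = 299.2750
R̄ = (15.2 + 19.5 + 21.0 + 19.2 + 31.9 + 28.0 + 30.3 + 26.1 + 14.3 + 26.3 + 6.7 + 29.7) / 12 = 268.2000 / 12 = 22.3500
UCL = X̄̄ + A₂·R̄ = 299.2750 + 0.373 × 22.3500 = 307.6116

307.61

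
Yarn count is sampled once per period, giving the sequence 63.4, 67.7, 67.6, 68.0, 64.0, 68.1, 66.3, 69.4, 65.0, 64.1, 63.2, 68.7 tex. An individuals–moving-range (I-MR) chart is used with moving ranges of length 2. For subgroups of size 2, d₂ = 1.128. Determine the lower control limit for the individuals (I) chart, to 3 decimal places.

59.159

X̄ = (63.4 + 67.7 + 67.6 + 68.0 + 64.0 + 68.1 + 66.3 + 69.4 + 65.0 + 64.1 + 63.2 + 68.7) / 12 = 66.2917
Moving ranges: 4.3, 0.1, 0.4, 4.0, 4.1, 1.8, 3.1, 4.4, 0.9, 0.9, 5.5; M̄R̄ = 29.5000 / 11 = 2.6818
LCL = X̄ − 3·M̄R̄/d₂ = 66.2917 − 3 × 2.6818 / 1.128 = 59.1592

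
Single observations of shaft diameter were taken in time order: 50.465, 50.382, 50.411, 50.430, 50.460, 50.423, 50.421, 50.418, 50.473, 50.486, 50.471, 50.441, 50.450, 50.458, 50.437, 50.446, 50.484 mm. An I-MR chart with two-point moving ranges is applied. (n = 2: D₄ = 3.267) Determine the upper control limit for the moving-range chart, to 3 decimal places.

0.082

Moving ranges: 0.083, 0.029, 0.019, 0.030, 0.037, 0.002, 0.003, 0.055, 0.013, 0.015, 0.030, 0.009, 0.008, 0.021, 0.009, 0.038; M̄R̄ = 0.4010 / 16 = 0.0251
UCL_MR = D₄·M̄R̄ = 3.267 × 0.0251 = 0.0819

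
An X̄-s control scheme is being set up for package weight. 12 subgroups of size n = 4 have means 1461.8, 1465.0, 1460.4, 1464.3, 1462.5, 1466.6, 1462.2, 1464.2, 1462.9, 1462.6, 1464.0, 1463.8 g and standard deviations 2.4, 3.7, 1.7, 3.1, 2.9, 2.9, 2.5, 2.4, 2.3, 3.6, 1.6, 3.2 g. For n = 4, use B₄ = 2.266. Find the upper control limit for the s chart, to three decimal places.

6.099

s̄ = (2.4 + 3.7 + 1.7 + 3.1 + 2.9 + 2.9 + 2.5 + 2.4 + 2.3 + 3.6 + 1.6 + 3.2) / 12 = 2.6917
UCL_s = B₄·s̄ = 2.266 × 2.6917 = 6.0993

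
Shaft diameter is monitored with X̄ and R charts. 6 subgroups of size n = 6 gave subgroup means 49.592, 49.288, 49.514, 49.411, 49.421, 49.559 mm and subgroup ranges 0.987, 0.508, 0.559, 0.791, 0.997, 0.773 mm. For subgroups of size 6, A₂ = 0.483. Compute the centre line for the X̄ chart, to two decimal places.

X̄̄ = (49.592 + 49.288 + 49.514 + 49.411 + 49.421 + 49.559) / 6 = 296.7850 / 6 = 49.4642
CL = X̄̄ = 49.4642

49.46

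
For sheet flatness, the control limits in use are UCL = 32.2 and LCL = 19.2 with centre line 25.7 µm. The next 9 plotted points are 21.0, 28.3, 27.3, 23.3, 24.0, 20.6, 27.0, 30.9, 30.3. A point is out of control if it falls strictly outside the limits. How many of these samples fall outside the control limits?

All 9 points lie within [19.2, 32.2].

0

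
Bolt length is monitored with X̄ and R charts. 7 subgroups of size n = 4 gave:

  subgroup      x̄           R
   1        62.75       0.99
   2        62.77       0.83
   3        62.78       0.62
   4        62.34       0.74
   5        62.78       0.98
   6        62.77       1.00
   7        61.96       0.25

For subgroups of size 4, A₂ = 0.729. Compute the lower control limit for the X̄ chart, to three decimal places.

62.029

X̄̄ = (62.75 + 62.77 + 62.78 + 62.34 + 62.78 + 62.77 + 61.96) / 7 = 438.1500 / 7 = 62.5929
R̄ = (0.99 + 0.83 + 0.62 + 0.74 + 0.98 + 1.00 + 0.25) / 7 = 5.4100 / 7 = 0.7729
LCL = X̄̄ − A₂·R̄ = 62.5929 − 0.729 × 0.7729 = 62.0294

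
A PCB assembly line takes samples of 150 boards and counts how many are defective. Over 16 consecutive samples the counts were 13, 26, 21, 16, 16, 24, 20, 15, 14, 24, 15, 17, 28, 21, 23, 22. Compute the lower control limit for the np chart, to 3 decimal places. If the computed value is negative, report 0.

p̄ = Σdᵢ / (k·n) = 315 / (16 × 150) = 0.13125
LCL = np̄ − 3·√(np̄(1−p̄)) = 19.6875 − 3 × 4.1356 = 7.2806

7.281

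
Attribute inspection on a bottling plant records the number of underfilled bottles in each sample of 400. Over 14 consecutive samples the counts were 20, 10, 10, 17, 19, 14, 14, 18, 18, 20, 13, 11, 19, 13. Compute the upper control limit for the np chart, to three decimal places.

p̄ = Σdᵢ / (k·n) = 216 / (14 × 400) = 0.03857
UCL = np̄ + 3·√(np̄(1−p̄)) = 15.4286 + 3 × √(15.4286×0.96143) = 15.4286 + 3 × 3.8514 = 26.9828

26.983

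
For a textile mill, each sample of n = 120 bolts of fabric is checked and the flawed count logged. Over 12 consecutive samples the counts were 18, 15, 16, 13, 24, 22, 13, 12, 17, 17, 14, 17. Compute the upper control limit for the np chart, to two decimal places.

27.82

p̄ = Σdᵢ / (k·n) = 198 / (12 × 120) = 0.13750
UCL = np̄ + 3·√(np̄(1−p̄)) = 16.5000 + 3 × √(16.5000×0.86250) = 16.5000 + 3 × 3.7724 = 27.8173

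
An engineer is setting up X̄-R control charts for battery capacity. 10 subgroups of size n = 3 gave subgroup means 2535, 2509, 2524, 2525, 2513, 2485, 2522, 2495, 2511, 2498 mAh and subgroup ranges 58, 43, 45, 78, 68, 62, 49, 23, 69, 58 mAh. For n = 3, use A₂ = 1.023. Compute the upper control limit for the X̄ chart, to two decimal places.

X̄̄ = (2535 + 2509 + 2524 + 2525 + 2513 + 2485 + 2522 + 2495 + 2511 + 2498) / 10 = 25117.0000 / 10 = 2511.7000
R̄ = (58 + 43 + 45 + 78 + 68 + 62 + 49 + 23 + 69 + 58) / 10 = 553.0000 / 10 = 55.3000
UCL = X̄̄ + A₂·R̄ = 2511.7000 + 1.023 × 55.3000 = 2568.2719

2568.27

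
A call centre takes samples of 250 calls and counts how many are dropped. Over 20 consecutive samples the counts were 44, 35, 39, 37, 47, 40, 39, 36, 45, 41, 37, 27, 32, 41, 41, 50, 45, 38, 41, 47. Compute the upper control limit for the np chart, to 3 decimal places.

57.507

p̄ = Σdᵢ / (k·n) = 802 / (20 × 250) = 0.16040
UCL = np̄ + 3·√(np̄(1−p̄)) = 40.1000 + 3 × √(40.1000×0.83960) = 40.1000 + 3 × 5.8024 = 57.5072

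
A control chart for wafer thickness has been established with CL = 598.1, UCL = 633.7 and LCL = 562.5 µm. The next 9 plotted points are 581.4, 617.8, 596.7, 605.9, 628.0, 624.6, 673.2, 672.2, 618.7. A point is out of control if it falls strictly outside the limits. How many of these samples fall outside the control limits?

Compare each point to [562.5, 633.7]: sample 7 = 673.2 > UCL; sample 8 = 672.2 > UCL.

2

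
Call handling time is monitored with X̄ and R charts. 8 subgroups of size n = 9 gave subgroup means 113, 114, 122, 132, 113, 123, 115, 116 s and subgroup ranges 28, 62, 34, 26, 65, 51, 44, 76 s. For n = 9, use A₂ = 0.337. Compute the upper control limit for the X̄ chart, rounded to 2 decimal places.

X̄̄ = (113 + 114 + 122 + 132 + 113 + 123 + 115 + 116) / 8 = 948.0000 / 8 = 118.5000
R̄ = (28 + 62 + 34 + 26 + 65 + 51 + 44 + 76) / 8 = 386.0000 / 8 = 48.2500
UCL = X̄̄ + A₂·R̄ = 118.5000 + 0.337 × 48.2500 = 134.7603

134.76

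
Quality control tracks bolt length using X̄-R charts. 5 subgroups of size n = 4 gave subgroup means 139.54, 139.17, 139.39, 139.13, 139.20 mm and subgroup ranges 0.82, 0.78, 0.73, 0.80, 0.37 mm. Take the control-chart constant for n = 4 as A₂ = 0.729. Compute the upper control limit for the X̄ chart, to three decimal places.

139.796

X̄̄ = (139.54 + 139.17 + 139.39 + 139.13 + 139.20) / 5 = 696.4300 / 5 = 139.2860
R̄ = (0.82 + 0.78 + 0.73 + 0.80 + 0.37) / 5 = 3.5000 / 5 = 0.7000
UCL = X̄̄ + A₂·R̄ = 139.2860 + 0.729 × 0.7000 = 139.7963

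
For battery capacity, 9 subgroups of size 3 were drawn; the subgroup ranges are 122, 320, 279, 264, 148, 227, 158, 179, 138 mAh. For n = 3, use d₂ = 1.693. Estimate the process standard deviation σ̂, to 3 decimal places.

R̄ = (122 + 320 + 279 + 264 + 148 + 227 + 158 + 179 + 138) / 9 = 203.8889
σ̂ = R̄ / d₂ = 203.8889 / 1.693 = 120.4305

120.431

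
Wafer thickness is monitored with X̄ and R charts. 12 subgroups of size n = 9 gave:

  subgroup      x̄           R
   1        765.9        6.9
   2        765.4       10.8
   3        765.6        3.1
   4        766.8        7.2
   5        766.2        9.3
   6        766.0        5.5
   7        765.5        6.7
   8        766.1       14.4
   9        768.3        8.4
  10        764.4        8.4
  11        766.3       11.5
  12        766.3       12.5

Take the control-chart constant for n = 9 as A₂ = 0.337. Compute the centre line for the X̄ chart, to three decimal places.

X̄̄ = (765.9 + 765.4 + 765.6 + 766.8 + 766.2 + 766.0 + 765.5 + 766.1 + 768.3 + 764.4 + 766.3 + 766.3) / 12 = 9192.8000 / 12 = 766.0667
CL = X̄̄ = 766.0667

766.067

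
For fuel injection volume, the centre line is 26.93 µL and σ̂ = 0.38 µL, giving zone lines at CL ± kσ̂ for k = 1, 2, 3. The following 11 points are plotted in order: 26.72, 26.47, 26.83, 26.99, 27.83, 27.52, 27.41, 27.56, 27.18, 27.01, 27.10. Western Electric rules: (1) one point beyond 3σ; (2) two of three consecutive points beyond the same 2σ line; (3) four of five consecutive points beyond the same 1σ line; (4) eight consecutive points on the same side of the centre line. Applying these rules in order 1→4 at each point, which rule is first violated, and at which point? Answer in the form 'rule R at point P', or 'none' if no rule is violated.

Zone of each point (C = within 1σ̂, B = 1σ̂–2σ̂, A = 2σ̂–3σ̂, * = beyond 3σ̂; sign = side of CL): 1:-C, 2:-B, 3:-C, 4:+C, 5:+A, 6:+B, 7:+B, 8:+B, 9:+C, 10:+C, 11:+C
Rule 3 (four of five consecutive points beyond the same 1σ limit) is satisfied at point 8.

rule 3 at point 8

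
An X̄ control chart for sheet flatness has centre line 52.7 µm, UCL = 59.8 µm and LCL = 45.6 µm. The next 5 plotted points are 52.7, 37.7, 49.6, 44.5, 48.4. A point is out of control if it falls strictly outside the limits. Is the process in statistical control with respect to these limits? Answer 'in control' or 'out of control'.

Compare each point to [45.6, 59.8]: sample 2 = 37.7 < LCL; sample 4 = 44.5 < LCL.

out of control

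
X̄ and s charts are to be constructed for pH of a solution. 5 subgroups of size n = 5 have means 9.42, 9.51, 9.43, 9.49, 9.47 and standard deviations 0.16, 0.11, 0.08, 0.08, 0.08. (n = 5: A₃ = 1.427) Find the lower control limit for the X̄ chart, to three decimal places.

X̄̄ = (9.42 + 9.51 + 9.43 + 9.49 + 9.47) / 5 = 9.4640
s̄ = (0.16 + 0.11 + 0.08 + 0.08 + 0.08) / 5 = 0.1020
LCL = X̄̄ − A₃·s̄ = 9.4640 − 1.427 × 0.1020 = 9.3184

9.318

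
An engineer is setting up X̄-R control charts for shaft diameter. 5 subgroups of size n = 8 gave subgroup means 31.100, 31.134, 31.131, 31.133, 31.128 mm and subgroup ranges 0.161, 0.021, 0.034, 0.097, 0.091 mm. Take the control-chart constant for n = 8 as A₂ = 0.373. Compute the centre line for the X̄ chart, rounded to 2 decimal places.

31.13

X̄̄ = (31.100 + 31.134 + 31.131 + 31.133 + 31.128) / 5 = 155.6260 / 5 = 31.1252
CL = X̄̄ = 31.1252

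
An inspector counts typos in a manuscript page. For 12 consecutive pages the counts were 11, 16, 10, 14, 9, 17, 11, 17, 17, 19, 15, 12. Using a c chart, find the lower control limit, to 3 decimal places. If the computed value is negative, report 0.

2.775

c̄ = (11 + 16 + 10 + 14 + 9 + 17 + 11 + 17 + 17 + 19 + 15 + 12) / 12 = 168 / 12 = 14.0000
LCL = c̄ − 3√c̄ = 14.0000 − 3 × 3.7417 = 2.7750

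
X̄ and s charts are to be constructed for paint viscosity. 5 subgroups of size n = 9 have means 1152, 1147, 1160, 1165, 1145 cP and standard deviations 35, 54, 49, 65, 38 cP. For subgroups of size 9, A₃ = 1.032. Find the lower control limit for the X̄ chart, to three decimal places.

1104.058

X̄̄ = (1152 + 1147 + 1160 + 1165 + 1145) / 5 = 1153.8000
s̄ = (35 + 54 + 49 + 65 + 38) / 5 = 48.2000
LCL = X̄̄ − A₃·s̄ = 1153.8000 − 1.032 × 48.2000 = 1104.0576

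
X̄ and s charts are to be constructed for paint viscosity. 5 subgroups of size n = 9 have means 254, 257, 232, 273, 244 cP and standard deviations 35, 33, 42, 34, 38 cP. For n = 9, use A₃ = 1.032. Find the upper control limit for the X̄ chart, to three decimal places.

X̄̄ = (254 + 257 + 232 + 273 + 244) / 5 = 252.0000
s̄ = (35 + 33 + 42 + 34 + 38) / 5 = 36.4000
UCL = X̄̄ + A₃·s̄ = 252.0000 + 1.032 × 36.4000 = 289.5648

289.565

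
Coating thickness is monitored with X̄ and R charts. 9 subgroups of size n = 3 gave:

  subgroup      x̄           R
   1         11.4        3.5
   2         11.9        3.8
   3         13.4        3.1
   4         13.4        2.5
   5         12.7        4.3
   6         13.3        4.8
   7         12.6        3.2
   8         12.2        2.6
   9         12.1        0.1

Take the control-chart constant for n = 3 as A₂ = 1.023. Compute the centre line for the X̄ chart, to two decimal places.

12.56

X̄̄ = (11.4 + 11.9 + 13.4 + 13.4 + 12.7 + 13.3 + 12.6 + 12.2 + 12.1) / 9 = 113.0000 / 9 = 12.5556
CL = X̄̄ = 12.5556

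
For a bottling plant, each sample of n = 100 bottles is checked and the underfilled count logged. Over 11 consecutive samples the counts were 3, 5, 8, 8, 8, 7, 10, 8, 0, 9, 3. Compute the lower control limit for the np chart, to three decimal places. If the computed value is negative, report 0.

p̄ = Σdᵢ / (k·n) = 69 / (11 × 100) = 0.06273
LCL = np̄ − 3·√(np̄(1−p̄)) = 6.2727 − 3 × 2.4247 = -1.0014 → 0 (negative, so LCL = 0)

0.000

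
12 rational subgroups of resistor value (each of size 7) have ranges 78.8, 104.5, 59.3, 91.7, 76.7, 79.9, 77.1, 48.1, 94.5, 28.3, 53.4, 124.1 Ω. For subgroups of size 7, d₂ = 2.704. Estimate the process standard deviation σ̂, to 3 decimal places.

28.242

R̄ = (78.8 + 104.5 + 59.3 + 91.7 + 76.7 + 79.9 + 77.1 + 48.1 + 94.5 + 28.3 + 53.4 + 124.1) / 12 = 76.3667
σ̂ = R̄ / d₂ = 76.3667 / 2.704 = 28.2421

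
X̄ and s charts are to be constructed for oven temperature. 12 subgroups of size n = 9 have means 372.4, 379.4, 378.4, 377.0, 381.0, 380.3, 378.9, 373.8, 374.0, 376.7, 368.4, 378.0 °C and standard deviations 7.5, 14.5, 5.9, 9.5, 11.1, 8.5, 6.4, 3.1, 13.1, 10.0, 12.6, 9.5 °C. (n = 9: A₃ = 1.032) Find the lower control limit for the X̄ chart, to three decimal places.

366.919

X̄̄ = (372.4 + 379.4 + 378.4 + 377.0 + 381.0 + 380.3 + 378.9 + 373.8 + 374.0 + 376.7 + 368.4 + 378.0) / 12 = 376.5250
s̄ = (7.5 + 14.5 + 5.9 + 9.5 + 11.1 + 8.5 + 6.4 + 3.1 + 13.1 + 10.0 + 12.6 + 9.5) / 12 = 9.3083
LCL = X̄̄ − A₃·s̄ = 376.5250 − 1.032 × 9.3083 = 366.9188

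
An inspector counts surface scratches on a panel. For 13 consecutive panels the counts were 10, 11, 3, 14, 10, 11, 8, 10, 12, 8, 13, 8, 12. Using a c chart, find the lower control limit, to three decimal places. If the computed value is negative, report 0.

0.513

c̄ = (10 + 11 + 3 + 14 + 10 + 11 + 8 + 10 + 12 + 8 + 13 + 8 + 12) / 13 = 130 / 13 = 10.0000
LCL = c̄ − 3√c̄ = 10.0000 − 3 × 3.1623 = 0.5132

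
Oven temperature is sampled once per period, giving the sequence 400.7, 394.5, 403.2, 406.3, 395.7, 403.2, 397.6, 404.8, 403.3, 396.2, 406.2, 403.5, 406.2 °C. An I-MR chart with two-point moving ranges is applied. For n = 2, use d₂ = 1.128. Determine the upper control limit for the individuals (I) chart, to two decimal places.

417.80

X̄ = (400.7 + 394.5 + 403.2 + 406.3 + 395.7 + 403.2 + 397.6 + 404.8 + 403.3 + 396.2 + 406.2 + 403.5 + 406.2) / 13 = 401.6462
Moving ranges: 6.2, 8.7, 3.1, 10.6, 7.5, 5.6, 7.2, 1.5, 7.1, 10.0, 2.7, 2.7; M̄R̄ = 72.9000 / 12 = 6.0750
UCL = X̄ + 3·M̄R̄/d₂ = 401.6462 + 3 × 6.0750 / 1.128 = 417.8031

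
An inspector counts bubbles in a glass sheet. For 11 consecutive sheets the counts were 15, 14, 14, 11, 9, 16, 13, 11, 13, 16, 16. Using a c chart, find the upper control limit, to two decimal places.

24.46

c̄ = (15 + 14 + 14 + 11 + 9 + 16 + 13 + 11 + 13 + 16 + 16) / 11 = 148 / 11 = 13.4545
UCL = c̄ + 3√c̄ = 13.4545 + 3 × √13.4545 = 13.4545 + 3 × 3.6680 = 24.4587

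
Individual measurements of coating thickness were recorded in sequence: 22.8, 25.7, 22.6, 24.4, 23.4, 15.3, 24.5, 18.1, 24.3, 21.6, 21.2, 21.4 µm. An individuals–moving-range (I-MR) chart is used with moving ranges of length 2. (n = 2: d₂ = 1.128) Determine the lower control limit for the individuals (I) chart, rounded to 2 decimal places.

X̄ = (22.8 + 25.7 + 22.6 + 24.4 + 23.4 + 15.3 + 24.5 + 18.1 + 24.3 + 21.6 + 21.2 + 21.4) / 12 = 22.1083
Moving ranges: 2.9, 3.1, 1.8, 1.0, 8.1, 9.2, 6.4, 6.2, 2.7, 0.4, 0.2; M̄R̄ = 42.0000 / 11 = 3.8182
LCL = X̄ − 3·M̄R̄/d₂ = 22.1083 − 3 × 3.8182 / 1.128 = 11.9536

11.95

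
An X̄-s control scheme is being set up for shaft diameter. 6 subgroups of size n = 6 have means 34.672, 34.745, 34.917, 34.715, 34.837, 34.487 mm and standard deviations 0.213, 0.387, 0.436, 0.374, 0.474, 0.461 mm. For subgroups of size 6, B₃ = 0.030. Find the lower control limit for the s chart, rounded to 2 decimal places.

0.01

s̄ = (0.213 + 0.387 + 0.436 + 0.374 + 0.474 + 0.461) / 6 = 0.3908
LCL_s = B₃·s̄ = 0.030 × 0.3908 = 0.0117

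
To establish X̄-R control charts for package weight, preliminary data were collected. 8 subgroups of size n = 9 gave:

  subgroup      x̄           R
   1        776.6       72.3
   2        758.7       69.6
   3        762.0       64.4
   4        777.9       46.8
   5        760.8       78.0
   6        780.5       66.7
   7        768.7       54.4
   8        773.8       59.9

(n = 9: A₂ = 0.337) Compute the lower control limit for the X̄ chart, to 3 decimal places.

748.303

X̄̄ = (776.6 + 758.7 + 762.0 + 777.9 + 760.8 + 780.5 + 768.7 + 773.8) / 8 = 6159.0000 / 8 = 769.8750
R̄ = (72.3 + 69.6 + 64.4 + 46.8 + 78.0 + 66.7 + 54.4 + 59.9) / 8 = 512.1000 / 8 = 64.0125
LCL = X̄̄ − A₂·R̄ = 769.8750 − 0.337 × 64.0125 = 748.3028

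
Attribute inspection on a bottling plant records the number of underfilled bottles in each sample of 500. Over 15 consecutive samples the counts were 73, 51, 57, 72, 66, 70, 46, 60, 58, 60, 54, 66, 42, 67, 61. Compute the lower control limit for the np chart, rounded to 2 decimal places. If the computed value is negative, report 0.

38.37

p̄ = Σdᵢ / (k·n) = 903 / (15 × 500) = 0.12040
LCL = np̄ − 3·√(np̄(1−p̄)) = 60.2000 − 3 × 7.2768 = 38.3696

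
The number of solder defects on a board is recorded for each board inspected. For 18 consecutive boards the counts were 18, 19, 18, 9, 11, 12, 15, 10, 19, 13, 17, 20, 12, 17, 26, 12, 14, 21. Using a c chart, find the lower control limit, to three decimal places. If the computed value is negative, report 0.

c̄ = (18 + 19 + 18 + 9 + 11 + 12 + 15 + 10 + 19 + 13 + 17 + 20 + 12 + 17 + 26 + 12 + 14 + 21) / 18 = 283 / 18 = 15.7222
LCL = c̄ − 3√c̄ = 15.7222 − 3 × 3.9651 = 3.8268

3.827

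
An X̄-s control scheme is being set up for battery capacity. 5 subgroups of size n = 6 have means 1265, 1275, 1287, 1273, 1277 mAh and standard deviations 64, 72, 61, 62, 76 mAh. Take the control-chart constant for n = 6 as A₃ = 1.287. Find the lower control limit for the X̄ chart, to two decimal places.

X̄̄ = (1265 + 1275 + 1287 + 1273 + 1277) / 5 = 1275.4000
s̄ = (64 + 72 + 61 + 62 + 76) / 5 = 67.0000
LCL = X̄̄ − A₃·s̄ = 1275.4000 − 1.287 × 67.0000 = 1189.1710

1189.17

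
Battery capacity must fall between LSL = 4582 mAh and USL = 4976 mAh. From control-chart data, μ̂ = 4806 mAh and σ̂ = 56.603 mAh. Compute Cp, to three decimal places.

Cp = (USL − LSL) / (6σ̂) = (4976 − 4582) / (6 × 56.603) = 394.0000 / 339.6180 = 1.1601

1.160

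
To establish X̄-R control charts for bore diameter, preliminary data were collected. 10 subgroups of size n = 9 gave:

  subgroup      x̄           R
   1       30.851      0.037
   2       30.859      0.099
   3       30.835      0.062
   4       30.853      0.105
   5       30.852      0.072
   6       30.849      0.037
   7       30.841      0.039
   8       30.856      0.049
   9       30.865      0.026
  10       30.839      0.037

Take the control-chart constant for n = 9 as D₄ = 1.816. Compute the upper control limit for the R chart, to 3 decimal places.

R̄ = (0.037 + 0.099 + 0.062 + 0.105 + 0.072 + 0.037 + 0.039 + 0.049 + 0.026 + 0.037) / 10 = 0.5630 / 10 = 0.0563
UCL_R = D₄·R̄ = 1.816 × 0.0563 = 0.1022

0.102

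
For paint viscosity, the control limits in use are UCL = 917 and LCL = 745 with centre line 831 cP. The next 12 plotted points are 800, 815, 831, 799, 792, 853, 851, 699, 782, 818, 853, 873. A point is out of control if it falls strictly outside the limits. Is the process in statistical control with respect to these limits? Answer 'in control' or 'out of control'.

out of control

Compare each point to [745, 917]: sample 8 = 699 < LCL.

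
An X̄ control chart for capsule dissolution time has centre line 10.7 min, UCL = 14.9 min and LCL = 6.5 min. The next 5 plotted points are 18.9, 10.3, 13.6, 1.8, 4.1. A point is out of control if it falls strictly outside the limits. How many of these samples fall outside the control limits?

Compare each point to [6.5, 14.9]: sample 1 = 18.9 > UCL; sample 4 = 1.8 < LCL; sample 5 = 4.1 < LCL.

3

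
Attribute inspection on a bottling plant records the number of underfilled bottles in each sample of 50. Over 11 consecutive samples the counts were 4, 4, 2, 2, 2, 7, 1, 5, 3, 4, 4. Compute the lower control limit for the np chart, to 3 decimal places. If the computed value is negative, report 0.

0.000

p̄ = Σdᵢ / (k·n) = 38 / (11 × 50) = 0.06909
LCL = np̄ − 3·√(np̄(1−p̄)) = 3.4545 − 3 × 1.7933 = -1.9253 → 0 (negative, so LCL = 0)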